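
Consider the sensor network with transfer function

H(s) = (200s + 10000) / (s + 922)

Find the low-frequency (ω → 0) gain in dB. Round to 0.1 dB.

H(0) = 10000 / 922 ≈ 10.846
20 log₁₀(10.846) ≈ 20.71 dB

20.7 dB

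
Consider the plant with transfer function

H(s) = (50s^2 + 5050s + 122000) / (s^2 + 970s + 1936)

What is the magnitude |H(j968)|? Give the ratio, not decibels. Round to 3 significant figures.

35.5

Substitute s = j968:
Numerator: 50(j968)^2 + 5050(j968) + 122000 = -46729200 + j4888400
Denominator: (j968)^2 + 970(j968) + 1936 = -935088 + j938960
|N| = √(46729200² + 4888400²) ≈ 4.6984e+07, ∠N ≈ 174.03°
|D| = √(935088² + 938960²) ≈ 1.3252e+06, ∠D ≈ 134.88°
|H| = 4.6984e+07 / 1.3252e+06 ≈ 35.454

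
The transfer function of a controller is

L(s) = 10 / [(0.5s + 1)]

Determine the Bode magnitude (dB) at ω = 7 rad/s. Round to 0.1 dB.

At ω = 7 rad/s:
pole (1 + j7·0.5) = 1 + j3.5 → |·| ≈ 3.6401, ∠ ≈ 74.05°
|L| = 10 · 1 / (3.6401) ≈ 2.7472
Gain = 20 log₁₀(2.7472) ≈ 8.78 dB

8.8 dB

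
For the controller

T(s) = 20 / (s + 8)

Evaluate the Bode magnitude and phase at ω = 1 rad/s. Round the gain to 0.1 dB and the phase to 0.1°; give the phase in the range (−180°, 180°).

7.9 dB, -7.1°

At s = jω = j1:
pole (s+8): 8 + j1 → |·| = √(8²+1²) = √65 ≈ 8.0623, ∠ = arctan(1/8) ≈ 7.13°
|T| = 20 / 8.0623 ≈ 2.4807
Gain = 20 log₁₀(2.4807) ≈ 7.89 dB
∠T = 0.00° − 7.13° = -7.13°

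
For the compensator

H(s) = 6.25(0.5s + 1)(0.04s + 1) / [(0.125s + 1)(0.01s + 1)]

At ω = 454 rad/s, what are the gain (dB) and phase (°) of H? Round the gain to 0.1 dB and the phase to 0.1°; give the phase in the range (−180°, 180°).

39.8 dB, 10.0°

At ω = 454 rad/s:
zero (1 + j454·0.5) = 1 + j227 → |·| ≈ 227, ∠ ≈ 89.75°
zero (1 + j454·0.04) = 1 + j18.16 → |·| ≈ 18.188, ∠ ≈ 86.85°
pole (1 + j454·0.125) = 1 + j56.75 → |·| ≈ 56.759, ∠ ≈ 88.99°
pole (1 + j454·0.01) = 1 + j4.54 → |·| ≈ 4.6488, ∠ ≈ 77.58°
|H| = 6.25 · 227 · 18.188 / (56.759 · 4.6488) ≈ 97.795
Gain = 20 log₁₀(97.795) ≈ 39.81 dB
∠H = (89.75° + 86.85°) − (88.99° + 77.58°) = 10.03°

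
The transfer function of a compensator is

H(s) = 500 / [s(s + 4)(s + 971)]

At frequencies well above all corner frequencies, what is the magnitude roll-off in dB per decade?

-60 dB/decade

Each pole contributes −20 dB/decade at high frequency; each zero contributes +20 dB/decade.
Net: 0 zero(s) − 3 pole(s) → -60 dB/decade.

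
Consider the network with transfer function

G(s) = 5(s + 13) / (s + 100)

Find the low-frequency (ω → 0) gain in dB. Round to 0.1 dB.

-3.7 dB

G(0) = 5·13 / (100) = 0.65
20 log₁₀(0.65) ≈ -3.74 dB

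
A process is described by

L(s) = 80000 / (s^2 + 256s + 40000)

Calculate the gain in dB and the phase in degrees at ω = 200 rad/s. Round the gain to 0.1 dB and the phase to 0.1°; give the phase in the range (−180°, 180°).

3.9 dB, -90.0°

At s = jω = j200:
quadratic: (j200)² + 256·j200 + 40000 = 0 + j51200 → |·| ≈ 51200, ∠ ≈ 90.00°
|L| = 80000 / 51200 ≈ 1.5625
Gain = 20 log₁₀(1.5625) ≈ 3.88 dB
∠L = 0.00° − 90.00° = -90.00°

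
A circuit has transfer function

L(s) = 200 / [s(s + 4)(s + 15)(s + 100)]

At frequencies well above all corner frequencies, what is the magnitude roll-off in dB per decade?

-80 dB/decade

Each pole contributes −20 dB/decade at high frequency; each zero contributes +20 dB/decade.
Net: 0 zero(s) − 4 pole(s) → -80 dB/decade.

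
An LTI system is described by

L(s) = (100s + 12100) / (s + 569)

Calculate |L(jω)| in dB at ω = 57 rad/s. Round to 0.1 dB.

Substitute s = j57:
Numerator: 100(j57) + 12100 = 12100 + j5700
Denominator: (j57) + 569 = 569 + j57
|N| = √(12100² + 5700²) ≈ 13375, ∠N ≈ 25.22°
|D| = √(569² + 57²) ≈ 571.85, ∠D ≈ 5.72°
|L| = 13375 / 571.85 ≈ 23.389
Gain = 20 log₁₀(23.389) ≈ 27.38 dB

27.4 dB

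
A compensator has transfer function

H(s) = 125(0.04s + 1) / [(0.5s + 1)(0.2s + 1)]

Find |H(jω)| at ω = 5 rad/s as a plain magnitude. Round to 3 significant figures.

33.5

At ω = 5 rad/s:
zero (1 + j5·0.04) = 1 + j0.2 → |·| ≈ 1.0198, ∠ ≈ 11.31°
pole (1 + j5·0.5) = 1 + j2.5 → |·| ≈ 2.6926, ∠ ≈ 68.20°
pole (1 + j5·0.2) = 1 + j1 → |·| ≈ 1.4142, ∠ ≈ 45.00°
|H| = 125 · 1.0198 / (2.6926 · 1.4142) ≈ 33.477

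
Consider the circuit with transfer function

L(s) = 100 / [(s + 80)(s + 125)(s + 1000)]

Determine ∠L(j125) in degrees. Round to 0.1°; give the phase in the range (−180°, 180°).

At s = jω = j125:
pole (s+80): 80 + j125 → |·| = √(80²+125²) = √22025 ≈ 148.41, ∠ = arctan(125/80) ≈ 57.38°
pole (s+125): 125 + j125 → |·| = √(125²+125²) = √31250 ≈ 176.78, ∠ = arctan(125/125) ≈ 45.00°
pole (s+1000): 1000 + j125 → |·| = √(1000²+125²) = √1015625 ≈ 1007.8, ∠ = arctan(125/1000) ≈ 7.13°
∠L = 0.00° − 109.51° = -109.51°

-109.5°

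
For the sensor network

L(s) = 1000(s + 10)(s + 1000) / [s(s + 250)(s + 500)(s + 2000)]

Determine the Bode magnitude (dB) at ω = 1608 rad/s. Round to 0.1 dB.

At s = jω = j1608:
zero (s+10): 10 + j1608 → |·| = √(10²+1608²) = √2585764 ≈ 1608, ∠ = arctan(1608/10) ≈ 89.64°
zero (s+1000): 1000 + j1608 → |·| = √(1000²+1608²) = √3585664 ≈ 1893.6, ∠ = arctan(1608/1000) ≈ 58.12°
pole (s+250): 250 + j1608 → |·| = √(250²+1608²) = √2648164 ≈ 1627.3, ∠ = arctan(1608/250) ≈ 81.16°
pole (s+500): 500 + j1608 → |·| = √(500²+1608²) = √2835664 ≈ 1683.9, ∠ = arctan(1608/500) ≈ 72.73°
pole (s+2000): 2000 + j1608 → |·| = √(2000²+1608²) = √6585664 ≈ 2566.3, ∠ = arctan(1608/2000) ≈ 38.80°
pole at origin: |s| = 1608, ∠ = 90.00° (in denominator)
|L| = 1000 · 3.0449e+06 / 1.1308e+13 ≈ 0.00026927
Gain = 20 log₁₀(0.00026927) ≈ -71.40 dB

-71.4 dB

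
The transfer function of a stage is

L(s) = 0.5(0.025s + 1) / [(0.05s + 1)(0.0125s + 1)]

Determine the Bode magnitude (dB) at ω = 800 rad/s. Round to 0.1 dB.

-32.1 dB

At ω = 800 rad/s:
zero (1 + j800·0.025) = 1 + j20 → |·| ≈ 20.025, ∠ ≈ 87.14°
pole (1 + j800·0.05) = 1 + j40 → |·| ≈ 40.012, ∠ ≈ 88.57°
pole (1 + j800·0.0125) = 1 + j10 → |·| ≈ 10.05, ∠ ≈ 84.29°
|L| = 0.5 · 20.025 / (40.012 · 10.05) ≈ 0.024899
Gain = 20 log₁₀(0.024899) ≈ -32.08 dB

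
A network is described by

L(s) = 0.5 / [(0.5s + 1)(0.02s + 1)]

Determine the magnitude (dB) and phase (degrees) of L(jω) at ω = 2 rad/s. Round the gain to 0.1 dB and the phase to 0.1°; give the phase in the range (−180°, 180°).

At ω = 2 rad/s:
pole (1 + j2·0.5) = 1 + j1 → |·| ≈ 1.4142, ∠ ≈ 45.00°
pole (1 + j2·0.02) = 1 + j0.04 → |·| ≈ 1.0008, ∠ ≈ 2.29°
|L| = 0.5 · 1 / (1.4142 · 1.0008) ≈ 0.35327
Gain = 20 log₁₀(0.35327) ≈ -9.04 dB
∠L = (0°) − (45.00° + 2.29°) = -47.29°

-9.0 dB, -47.3°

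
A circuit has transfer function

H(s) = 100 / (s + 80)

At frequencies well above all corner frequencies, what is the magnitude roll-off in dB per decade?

-20 dB/decade

Each pole contributes −20 dB/decade at high frequency; each zero contributes +20 dB/decade.
Net: 0 zero(s) − 1 pole(s) → -20 dB/decade.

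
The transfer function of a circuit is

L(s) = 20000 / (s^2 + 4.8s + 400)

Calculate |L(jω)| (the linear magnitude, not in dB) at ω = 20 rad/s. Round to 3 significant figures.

At s = jω = j20:
quadratic: (j20)² + 4.8·j20 + 400 = 0 + j96 → |·| ≈ 96, ∠ ≈ 90.00°
|L| = 20000 / 96 ≈ 208.33

208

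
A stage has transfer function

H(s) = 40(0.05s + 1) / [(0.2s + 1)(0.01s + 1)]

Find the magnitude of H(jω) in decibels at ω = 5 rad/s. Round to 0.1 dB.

29.3 dB

At ω = 5 rad/s:
zero (1 + j5·0.05) = 1 + j0.25 → |·| ≈ 1.0308, ∠ ≈ 14.04°
pole (1 + j5·0.2) = 1 + j1 → |·| ≈ 1.4142, ∠ ≈ 45.00°
pole (1 + j5·0.01) = 1 + j0.05 → |·| ≈ 1.0012, ∠ ≈ 2.86°
|H| = 40 · 1.0308 / (1.4142 · 1.0012) ≈ 29.121
Gain = 20 log₁₀(29.121) ≈ 29.28 dB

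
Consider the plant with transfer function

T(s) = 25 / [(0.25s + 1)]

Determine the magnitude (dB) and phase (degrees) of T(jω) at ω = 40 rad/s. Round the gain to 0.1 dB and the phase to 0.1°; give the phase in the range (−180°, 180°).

At ω = 40 rad/s:
pole (1 + j40·0.25) = 1 + j10 → |·| ≈ 10.05, ∠ ≈ 84.29°
|T| = 25 · 1 / (10.05) ≈ 2.4876
Gain = 20 log₁₀(2.4876) ≈ 7.92 dB
∠T = (0°) − (84.29°) = -84.29°

7.9 dB, -84.3°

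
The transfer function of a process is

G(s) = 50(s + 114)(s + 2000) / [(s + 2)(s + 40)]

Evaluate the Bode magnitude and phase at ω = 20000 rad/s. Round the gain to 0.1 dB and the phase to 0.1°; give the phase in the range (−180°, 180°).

At s = jω = j20000:
zero (s+114): 114 + j20000 → |·| = √(114²+20000²) = √400012996 ≈ 20000, ∠ = arctan(20000/114) ≈ 89.67°
zero (s+2000): 2000 + j20000 → |·| = √(2000²+20000²) = √404000000 ≈ 20100, ∠ = arctan(20000/2000) ≈ 84.29°
pole (s+2): 2 + j20000 → |·| = √(2²+20000²) = √400000004 ≈ 20000, ∠ = arctan(20000/2) ≈ 89.99°
pole (s+40): 40 + j20000 → |·| = √(40²+20000²) = √400001600 ≈ 20000, ∠ = arctan(20000/40) ≈ 89.89°
|G| = 50 · 4.02e+08 / 4e+08 ≈ 50.25
Gain = 20 log₁₀(50.25) ≈ 34.02 dB
∠G = 173.96° − 179.88° = -5.92°

34.0 dB, -5.9°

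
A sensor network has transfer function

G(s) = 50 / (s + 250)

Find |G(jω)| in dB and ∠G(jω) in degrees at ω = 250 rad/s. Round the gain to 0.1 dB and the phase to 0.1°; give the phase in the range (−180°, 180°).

At s = jω = j250:
pole (s+250): 250 + j250 → |·| = √(250²+250²) = √125000 ≈ 353.55, ∠ = arctan(250/250) ≈ 45.00°
|G| = 50 / 353.55 ≈ 0.14142
Gain = 20 log₁₀(0.14142) ≈ -16.99 dB
∠G = 0.00° − 45.00° = -45.00°

-17.0 dB, -45.0°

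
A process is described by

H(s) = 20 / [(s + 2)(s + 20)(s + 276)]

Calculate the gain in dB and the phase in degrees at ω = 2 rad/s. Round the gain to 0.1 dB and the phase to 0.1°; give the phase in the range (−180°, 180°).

-57.9 dB, -51.1°

At s = jω = j2:
pole (s+2): 2 + j2 → |·| = √(2²+2²) = √8 ≈ 2.8284, ∠ = arctan(2/2) ≈ 45.00°
pole (s+20): 20 + j2 → |·| = √(20²+2²) = √404 ≈ 20.1, ∠ = arctan(2/20) ≈ 5.71°
pole (s+276): 276 + j2 → |·| = √(276²+2²) = √76180 ≈ 276.01, ∠ = arctan(2/276) ≈ 0.42°
|H| = 20 / 15691 ≈ 0.0012746
Gain = 20 log₁₀(0.0012746) ≈ -57.89 dB
∠H = 0.00° − 51.13° = -51.13°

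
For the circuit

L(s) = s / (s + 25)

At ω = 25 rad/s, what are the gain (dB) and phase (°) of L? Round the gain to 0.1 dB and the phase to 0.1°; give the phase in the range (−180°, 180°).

At s = jω = j25:
zero at origin: s = j25 → |·| = 25, ∠ = 90.00°
pole (s+25): 25 + j25 → |·| = √(25²+25²) = √1250 ≈ 35.355, ∠ = arctan(25/25) ≈ 45.00°
|L| = 1 · 25 / 35.355 ≈ 0.70711
Gain = 20 log₁₀(0.70711) ≈ -3.01 dB
∠L = 90.00° − 45.00° = 45.00°

-3.0 dB, 45.0°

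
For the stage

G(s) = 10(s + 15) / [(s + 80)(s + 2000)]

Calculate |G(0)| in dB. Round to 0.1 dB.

-60.6 dB

G(0) = 10·15 / (80·2000) = 0.0009375
20 log₁₀(0.0009375) ≈ -60.56 dB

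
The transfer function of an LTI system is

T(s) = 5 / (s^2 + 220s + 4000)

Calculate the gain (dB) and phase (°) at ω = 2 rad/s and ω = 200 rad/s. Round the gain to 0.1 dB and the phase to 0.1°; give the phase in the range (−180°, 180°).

ω = 2: -58.1 dB, -6.3°; ω = 200: -81.1 dB, -129.3°

Substitute s = j2:
Numerator: 5 = 5 + j0
Denominator: (j2)^2 + 220(j2) + 4000 = 3996 + j440
|N| = √(5² + 0²) ≈ 5, ∠N ≈ 0.00°
|D| = √(3996² + 440²) ≈ 4020.2, ∠D ≈ 6.28°
|T| = 5 / 4020.2 ≈ 0.0012437
Gain = 20 log₁₀(0.0012437) ≈ -58.11 dB
∠T = 0.00° − 6.28° = -6.28°

Substitute s = j200:
Numerator: 5 = 5 + j0
Denominator: (j200)^2 + 220(j200) + 4000 = -36000 + j44000
|N| = √(5² + 0²) ≈ 5, ∠N ≈ 0.00°
|D| = √(36000² + 44000²) ≈ 56851, ∠D ≈ 129.29°
|T| = 5 / 56851 ≈ 8.7949e-05
Gain = 20 log₁₀(8.7949e-05) ≈ -81.12 dB
∠T = 0.00° − 129.29° = -129.29°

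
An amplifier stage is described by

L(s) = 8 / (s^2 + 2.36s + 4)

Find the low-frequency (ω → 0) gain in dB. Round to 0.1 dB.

6.0 dB

L(0) = 8 / 4 = 2
20 log₁₀(2) ≈ 6.02 dB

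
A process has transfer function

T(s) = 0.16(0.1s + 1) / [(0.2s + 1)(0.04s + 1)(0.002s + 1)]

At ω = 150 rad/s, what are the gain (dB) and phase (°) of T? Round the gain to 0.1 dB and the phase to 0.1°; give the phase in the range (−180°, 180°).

-38.0 dB, -99.1°

At ω = 150 rad/s:
zero (1 + j150·0.1) = 1 + j15 → |·| ≈ 15.033, ∠ ≈ 86.19°
pole (1 + j150·0.2) = 1 + j30 → |·| ≈ 30.017, ∠ ≈ 88.09°
pole (1 + j150·0.04) = 1 + j6 → |·| ≈ 6.0828, ∠ ≈ 80.54°
pole (1 + j150·0.002) = 1 + j0.3 → |·| ≈ 1.044, ∠ ≈ 16.70°
|T| = 0.16 · 15.033 / (30.017 · 6.0828 · 1.044) ≈ 0.012618
Gain = 20 log₁₀(0.012618) ≈ -37.98 dB
∠T = (86.19°) − (88.09° + 80.54° + 16.70°) = -99.14°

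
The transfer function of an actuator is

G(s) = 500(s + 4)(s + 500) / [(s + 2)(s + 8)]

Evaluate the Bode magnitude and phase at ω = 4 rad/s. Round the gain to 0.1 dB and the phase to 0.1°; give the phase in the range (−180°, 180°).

At s = jω = j4:
zero (s+4): 4 + j4 → |·| = √(4²+4²) = √32 ≈ 5.6569, ∠ = arctan(4/4) ≈ 45.00°
zero (s+500): 500 + j4 → |·| = √(500²+4²) = √250016 ≈ 500.02, ∠ = arctan(4/500) ≈ 0.46°
pole (s+2): 2 + j4 → |·| = √(2²+4²) = √20 ≈ 4.4721, ∠ = arctan(4/2) ≈ 63.43°
pole (s+8): 8 + j4 → |·| = √(8²+4²) = √80 ≈ 8.9443, ∠ = arctan(4/8) ≈ 26.57°
|G| = 500 · 2828.6 / 40 ≈ 35358
Gain = 20 log₁₀(35358) ≈ 90.97 dB
∠G = 45.46° − 90.00° = -44.54°

91.0 dB, -44.5°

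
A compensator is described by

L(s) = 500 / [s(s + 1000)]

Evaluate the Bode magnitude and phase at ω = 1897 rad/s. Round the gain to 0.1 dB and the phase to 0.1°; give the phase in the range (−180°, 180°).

At s = jω = j1897:
pole (s+1000): 1000 + j1897 → |·| = √(1000²+1897²) = √4598609 ≈ 2144.4, ∠ = arctan(1897/1000) ≈ 62.20°
pole at origin: |s| = 1897, ∠ = 90.00° (in denominator)
|L| = 500 / 4.0679e+06 ≈ 0.00012291
Gain = 20 log₁₀(0.00012291) ≈ -78.21 dB
∠L = 0.00° − 152.20° = -152.20°

-78.2 dB, -152.2°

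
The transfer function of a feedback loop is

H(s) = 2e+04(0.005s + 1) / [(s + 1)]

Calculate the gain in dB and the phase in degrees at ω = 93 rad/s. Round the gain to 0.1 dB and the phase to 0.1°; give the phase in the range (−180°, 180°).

47.5 dB, -64.4°

At ω = 93 rad/s:
zero (1 + j93·0.005) = 1 + j0.465 → |·| ≈ 1.1028, ∠ ≈ 24.94°
pole (1 + j93·1) = 1 + j93 → |·| ≈ 93.005, ∠ ≈ 89.38°
|H| = 2e+04 · 1.1028 / (93.005) ≈ 237.15
Gain = 20 log₁₀(237.15) ≈ 47.50 dB
∠H = (24.94°) − (89.38°) = -64.44°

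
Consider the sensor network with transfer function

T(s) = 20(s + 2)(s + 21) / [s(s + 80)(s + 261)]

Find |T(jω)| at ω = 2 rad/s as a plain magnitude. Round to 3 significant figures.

0.0286

At s = jω = j2:
zero (s+2): 2 + j2 → |·| = √(2²+2²) = √8 ≈ 2.8284, ∠ = arctan(2/2) ≈ 45.00°
zero (s+21): 21 + j2 → |·| = √(21²+2²) = √445 ≈ 21.095, ∠ = arctan(2/21) ≈ 5.44°
pole (s+80): 80 + j2 → |·| = √(80²+2²) = √6404 ≈ 80.025, ∠ = arctan(2/80) ≈ 1.43°
pole (s+261): 261 + j2 → |·| = √(261²+2²) = √68125 ≈ 261.01, ∠ = arctan(2/261) ≈ 0.44°
pole at origin: |s| = 2, ∠ = 90.00° (in denominator)
|T| = 20 · 59.665 / 41775 ≈ 0.028565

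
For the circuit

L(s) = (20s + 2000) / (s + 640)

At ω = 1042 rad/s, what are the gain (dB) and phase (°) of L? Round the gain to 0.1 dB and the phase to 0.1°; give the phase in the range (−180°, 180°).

24.7 dB, 26.1°

Substitute s = j1042:
Numerator: 20(j1042) + 2000 = 2000 + j20840
Denominator: (j1042) + 640 = 640 + j1042
|N| = √(2000² + 20840²) ≈ 20936, ∠N ≈ 84.52°
|D| = √(640² + 1042²) ≈ 1222.9, ∠D ≈ 58.44°
|L| = 20936 / 1222.9 ≈ 17.12
Gain = 20 log₁₀(17.12) ≈ 24.67 dB
∠L = 84.52° − 58.44° = 26.08°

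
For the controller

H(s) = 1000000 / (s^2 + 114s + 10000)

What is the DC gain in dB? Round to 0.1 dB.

H(0) = 1000000 / 10000 = 100
20 log₁₀(100) ≈ 40.00 dB

40.0 dB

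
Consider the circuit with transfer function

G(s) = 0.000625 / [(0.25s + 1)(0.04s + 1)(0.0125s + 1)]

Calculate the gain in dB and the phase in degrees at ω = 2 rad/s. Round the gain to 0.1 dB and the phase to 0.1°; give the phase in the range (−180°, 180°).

At ω = 2 rad/s:
pole (1 + j2·0.25) = 1 + j0.5 → |·| ≈ 1.118, ∠ ≈ 26.57°
pole (1 + j2·0.04) = 1 + j0.08 → |·| ≈ 1.0032, ∠ ≈ 4.57°
pole (1 + j2·0.0125) = 1 + j0.025 → |·| ≈ 1.0003, ∠ ≈ 1.43°
|G| = 0.000625 · 1 / (1.118 · 1.0032 · 1.0003) ≈ 0.00055708
Gain = 20 log₁₀(0.00055708) ≈ -65.08 dB
∠G = (0°) − (26.57° + 4.57° + 1.43°) = -32.57°

-65.1 dB, -32.6°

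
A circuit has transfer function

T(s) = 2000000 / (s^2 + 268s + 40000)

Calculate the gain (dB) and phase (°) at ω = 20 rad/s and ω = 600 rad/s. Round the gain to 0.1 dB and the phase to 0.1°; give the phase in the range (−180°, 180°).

At s = jω = j20:
quadratic: (j20)² + 268·j20 + 40000 = 39600 + j5360 → |·| ≈ 39961, ∠ ≈ 7.71°
|T| = 2000000 / 39961 ≈ 50.049
Gain = 20 log₁₀(50.049) ≈ 33.99 dB
∠T = 0.00° − 7.71° = -7.71°

At s = jω = j600:
quadratic: (j600)² + 268·j600 + 40000 = -320000 + j160800 → |·| ≈ 3.5813e+05, ∠ ≈ 153.32°
|T| = 2000000 / 3.5813e+05 ≈ 5.5846
Gain = 20 log₁₀(5.5846) ≈ 14.94 dB
∠T = 0.00° − 153.32° = -153.32°

ω = 20: 34.0 dB, -7.7°; ω = 600: 14.9 dB, -153.3°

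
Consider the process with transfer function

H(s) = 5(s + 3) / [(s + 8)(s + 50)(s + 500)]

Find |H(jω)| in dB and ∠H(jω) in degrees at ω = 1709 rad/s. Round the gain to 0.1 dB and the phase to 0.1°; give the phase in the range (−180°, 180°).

-115.7 dB, -161.8°

At s = jω = j1709:
zero (s+3): 3 + j1709 → |·| = √(3²+1709²) = √2920690 ≈ 1709, ∠ = arctan(1709/3) ≈ 89.90°
pole (s+8): 8 + j1709 → |·| = √(8²+1709²) = √2920745 ≈ 1709, ∠ = arctan(1709/8) ≈ 89.73°
pole (s+50): 50 + j1709 → |·| = √(50²+1709²) = √2923181 ≈ 1709.7, ∠ = arctan(1709/50) ≈ 88.32°
pole (s+500): 500 + j1709 → |·| = √(500²+1709²) = √3170681 ≈ 1780.6, ∠ = arctan(1709/500) ≈ 73.69°
|H| = 5 · 1709 / 5.2027e+09 ≈ 1.6424e-06
Gain = 20 log₁₀(1.6424e-06) ≈ -115.69 dB
∠H = 89.90° − 251.74° = -161.84°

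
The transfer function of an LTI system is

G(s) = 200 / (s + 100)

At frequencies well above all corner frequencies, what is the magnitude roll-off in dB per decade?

-20 dB/decade

Each pole contributes −20 dB/decade at high frequency; each zero contributes +20 dB/decade.
Net: 0 zero(s) − 1 pole(s) → -20 dB/decade.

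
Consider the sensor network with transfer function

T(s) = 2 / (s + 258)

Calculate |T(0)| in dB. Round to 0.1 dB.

-42.2 dB

T(0) = 2 / 258 ≈ 0.0077519
20 log₁₀(0.0077519) ≈ -42.21 dB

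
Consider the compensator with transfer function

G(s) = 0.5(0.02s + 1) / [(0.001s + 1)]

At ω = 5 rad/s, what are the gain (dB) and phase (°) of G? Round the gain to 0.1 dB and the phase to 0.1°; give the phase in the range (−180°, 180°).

At ω = 5 rad/s:
zero (1 + j5·0.02) = 1 + j0.1 → |·| ≈ 1.005, ∠ ≈ 5.71°
pole (1 + j5·0.001) = 1 + j0.005 → |·| ≈ 1, ∠ ≈ 0.29°
|G| = 0.5 · 1.005 / (1) ≈ 0.5025
Gain = 20 log₁₀(0.5025) ≈ -5.98 dB
∠G = (5.71°) − (0.29°) = 5.42°

-6.0 dB, 5.4°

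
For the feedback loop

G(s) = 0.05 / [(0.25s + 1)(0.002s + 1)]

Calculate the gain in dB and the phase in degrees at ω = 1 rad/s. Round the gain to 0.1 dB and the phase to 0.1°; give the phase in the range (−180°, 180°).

At ω = 1 rad/s:
pole (1 + j1·0.25) = 1 + j0.25 → |·| ≈ 1.0308, ∠ ≈ 14.04°
pole (1 + j1·0.002) = 1 + j0.002 → |·| ≈ 1, ∠ ≈ 0.11°
|G| = 0.05 · 1 / (1.0308 · 1) ≈ 0.048506
Gain = 20 log₁₀(0.048506) ≈ -26.28 dB
∠G = (0°) − (14.04° + 0.11°) = -14.15°

-26.3 dB, -14.2°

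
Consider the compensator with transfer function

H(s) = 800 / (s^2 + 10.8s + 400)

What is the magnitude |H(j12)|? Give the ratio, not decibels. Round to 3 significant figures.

2.79

At s = jω = j12:
quadratic: (j12)² + 10.8·j12 + 400 = 256 + j129.6 → |·| ≈ 286.94, ∠ ≈ 26.85°
|H| = 800 / 286.94 ≈ 2.788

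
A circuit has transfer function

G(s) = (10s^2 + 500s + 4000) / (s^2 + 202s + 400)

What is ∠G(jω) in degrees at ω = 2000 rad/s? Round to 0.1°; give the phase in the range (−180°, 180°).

4.3°

Substitute s = j2000:
Numerator: 10(j2000)^2 + 500(j2000) + 4000 = -39996000 + j1000000
Denominator: (j2000)^2 + 202(j2000) + 400 = -3999600 + j404000
|N| = √(39996000² + 1000000²) ≈ 4.0008e+07, ∠N ≈ 178.57°
|D| = √(3999600² + 404000²) ≈ 4.02e+06, ∠D ≈ 174.23°
∠G = 178.57° − 174.23° = 4.34°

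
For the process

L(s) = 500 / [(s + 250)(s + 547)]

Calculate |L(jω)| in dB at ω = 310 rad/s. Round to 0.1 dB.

At s = jω = j310:
pole (s+250): 250 + j310 → |·| = √(250²+310²) = √158600 ≈ 398.25, ∠ = arctan(310/250) ≈ 51.12°
pole (s+547): 547 + j310 → |·| = √(547²+310²) = √395309 ≈ 628.74, ∠ = arctan(310/547) ≈ 29.54°
|L| = 500 / 2.504e+05 ≈ 0.0019968
Gain = 20 log₁₀(0.0019968) ≈ -53.99 dB

-54.0 dB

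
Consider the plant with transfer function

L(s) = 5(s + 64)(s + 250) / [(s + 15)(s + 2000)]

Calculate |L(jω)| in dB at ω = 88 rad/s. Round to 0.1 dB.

At s = jω = j88:
zero (s+64): 64 + j88 → |·| = √(64²+88²) = √11840 ≈ 108.81, ∠ = arctan(88/64) ≈ 53.97°
zero (s+250): 250 + j88 → |·| = √(250²+88²) = √70244 ≈ 265.04, ∠ = arctan(88/250) ≈ 19.39°
pole (s+15): 15 + j88 → |·| = √(15²+88²) = √7969 ≈ 89.269, ∠ = arctan(88/15) ≈ 80.33°
pole (s+2000): 2000 + j88 → |·| = √(2000²+88²) = √4007744 ≈ 2001.9, ∠ = arctan(88/2000) ≈ 2.52°
|L| = 5 · 28839 / 1.7871e+05 ≈ 0.80687
Gain = 20 log₁₀(0.80687) ≈ -1.86 dB

-1.9 dB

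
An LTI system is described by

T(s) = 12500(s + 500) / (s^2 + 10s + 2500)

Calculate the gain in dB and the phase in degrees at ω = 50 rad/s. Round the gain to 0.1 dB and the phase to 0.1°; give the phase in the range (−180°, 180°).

82.0 dB, -84.3°

At s = jω = j50:
zero (s+500): 500 + j50 → |·| = √(500²+50²) = √252500 ≈ 502.49, ∠ = arctan(50/500) ≈ 5.71°
quadratic: (j50)² + 10·j50 + 2500 = 0 + j500 → |·| ≈ 500, ∠ ≈ 90.00°
|T| = 12500 · 502.49 / 500 ≈ 12562
Gain = 20 log₁₀(12562) ≈ 81.98 dB
∠T = 5.71° − 90.00° = -84.29°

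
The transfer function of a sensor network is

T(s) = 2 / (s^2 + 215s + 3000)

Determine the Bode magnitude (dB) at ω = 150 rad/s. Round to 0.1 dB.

Substitute s = j150:
Numerator: 2 = 2 + j0
Denominator: (j150)^2 + 215(j150) + 3000 = -19500 + j32250
|N| = √(2² + 0²) ≈ 2, ∠N ≈ 0.00°
|D| = √(19500² + 32250²) ≈ 37687, ∠D ≈ 121.16°
|T| = 2 / 37687 ≈ 5.3069e-05
Gain = 20 log₁₀(5.3069e-05) ≈ -85.50 dB

-85.5 dB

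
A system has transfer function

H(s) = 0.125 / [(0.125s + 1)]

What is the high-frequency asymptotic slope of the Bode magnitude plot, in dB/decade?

-20 dB/decade

Each pole contributes −20 dB/decade at high frequency; each zero contributes +20 dB/decade.
Net: 0 zero(s) − 1 pole(s) → -20 dB/decade.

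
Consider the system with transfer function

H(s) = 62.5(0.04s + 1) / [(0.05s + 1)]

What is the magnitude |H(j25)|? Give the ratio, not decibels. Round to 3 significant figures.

At ω = 25 rad/s:
zero (1 + j25·0.04) = 1 + j1 → |·| ≈ 1.4142, ∠ ≈ 45.00°
pole (1 + j25·0.05) = 1 + j1.25 → |·| ≈ 1.6008, ∠ ≈ 51.34°
|H| = 62.5 · 1.4142 / (1.6008) ≈ 55.215

55.2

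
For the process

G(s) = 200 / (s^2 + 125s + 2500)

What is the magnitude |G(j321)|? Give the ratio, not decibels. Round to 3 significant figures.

Substitute s = j321:
Numerator: 200 = 200 + j0
Denominator: (j321)^2 + 125(j321) + 2500 = -100541 + j40125
|N| = √(200² + 0²) ≈ 200, ∠N ≈ 0.00°
|D| = √(100541² + 40125²) ≈ 1.0825e+05, ∠D ≈ 158.24°
|G| = 200 / 1.0825e+05 ≈ 0.0018476

0.00185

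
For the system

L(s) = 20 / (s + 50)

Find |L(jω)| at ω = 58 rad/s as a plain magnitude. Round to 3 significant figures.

At s = jω = j58:
pole (s+50): 50 + j58 → |·| = √(50²+58²) = √5864 ≈ 76.577, ∠ = arctan(58/50) ≈ 49.24°
|L| = 20 / 76.577 ≈ 0.26118

0.261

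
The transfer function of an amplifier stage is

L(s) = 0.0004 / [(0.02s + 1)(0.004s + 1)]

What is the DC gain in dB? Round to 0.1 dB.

-68.0 dB

L(0) = 0.0004 · 1 / 1 = 0.0004
20 log₁₀(0.0004) ≈ -67.96 dB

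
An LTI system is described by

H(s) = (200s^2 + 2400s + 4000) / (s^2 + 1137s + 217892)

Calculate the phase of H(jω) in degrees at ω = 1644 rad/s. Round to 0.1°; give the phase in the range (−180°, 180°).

Substitute s = j1644:
Numerator: 200(j1644)^2 + 2400(j1644) + 4000 = -540543200 + j3945600
Denominator: (j1644)^2 + 1137(j1644) + 217892 = -2484844 + j1869228
|N| = √(540543200² + 3945600²) ≈ 5.4056e+08, ∠N ≈ 179.58°
|D| = √(2484844² + 1869228²) ≈ 3.1094e+06, ∠D ≈ 143.05°
∠H = 179.58° − 143.05° = 36.53°

36.5°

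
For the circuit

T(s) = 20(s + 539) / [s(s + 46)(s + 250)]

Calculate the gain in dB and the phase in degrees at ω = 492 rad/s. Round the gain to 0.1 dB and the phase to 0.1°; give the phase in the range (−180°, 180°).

-79.3 dB, 164.7°

At s = jω = j492:
zero (s+539): 539 + j492 → |·| = √(539²+492²) = √532585 ≈ 729.78, ∠ = arctan(492/539) ≈ 42.39°
pole (s+46): 46 + j492 → |·| = √(46²+492²) = √244180 ≈ 494.15, ∠ = arctan(492/46) ≈ 84.66°
pole (s+250): 250 + j492 → |·| = √(250²+492²) = √304564 ≈ 551.87, ∠ = arctan(492/250) ≈ 63.06°
pole at origin: |s| = 492, ∠ = 90.00° (in denominator)
|T| = 20 · 729.78 / 1.3417e+08 ≈ 0.00010878
Gain = 20 log₁₀(0.00010878) ≈ -79.27 dB
∠T = 42.39° − 237.72° = -195.33° ≡ 164.67° (principal value)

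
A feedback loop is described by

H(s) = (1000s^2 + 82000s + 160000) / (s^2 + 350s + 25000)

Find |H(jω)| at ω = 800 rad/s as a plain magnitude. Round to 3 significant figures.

Substitute s = j800:
Numerator: 1000(j800)^2 + 82000(j800) + 160000 = -639840000 + j65600000
Denominator: (j800)^2 + 350(j800) + 25000 = -615000 + j280000
|N| = √(639840000² + 65600000²) ≈ 6.4319e+08, ∠N ≈ 174.15°
|D| = √(615000² + 280000²) ≈ 6.7574e+05, ∠D ≈ 155.52°
|H| = 6.4319e+08 / 6.7574e+05 ≈ 951.83

952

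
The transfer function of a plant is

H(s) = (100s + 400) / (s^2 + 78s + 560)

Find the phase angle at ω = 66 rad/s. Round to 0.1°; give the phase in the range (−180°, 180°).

-39.9°

Substitute s = j66:
Numerator: 100(j66) + 400 = 400 + j6600
Denominator: (j66)^2 + 78(j66) + 560 = -3796 + j5148
|N| = √(400² + 6600²) ≈ 6612.1, ∠N ≈ 86.53°
|D| = √(3796² + 5148²) ≈ 6396.2, ∠D ≈ 126.40°
∠H = 86.53° − 126.40° = -39.87°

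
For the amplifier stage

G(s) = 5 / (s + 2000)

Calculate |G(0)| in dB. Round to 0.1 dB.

G(0) = 5 / (2000) = 0.0025
20 log₁₀(0.0025) ≈ -52.04 dB

-52.0 dB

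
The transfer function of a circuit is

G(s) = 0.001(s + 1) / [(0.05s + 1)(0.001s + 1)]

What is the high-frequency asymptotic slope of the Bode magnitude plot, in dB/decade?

Each pole contributes −20 dB/decade at high frequency; each zero contributes +20 dB/decade.
Net: 1 zero(s) − 2 pole(s) → -20 dB/decade.

-20 dB/decade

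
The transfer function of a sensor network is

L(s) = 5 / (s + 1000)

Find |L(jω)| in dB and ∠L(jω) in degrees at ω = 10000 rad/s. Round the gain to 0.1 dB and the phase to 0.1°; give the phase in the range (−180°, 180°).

At s = jω = j10000:
pole (s+1000): 1000 + j10000 → |·| = √(1000²+10000²) = √101000000 ≈ 10050, ∠ = arctan(10000/1000) ≈ 84.29°
|L| = 5 / 10050 ≈ 0.00049751
Gain = 20 log₁₀(0.00049751) ≈ -66.06 dB
∠L = 0.00° − 84.29° = -84.29°

-66.1 dB, -84.3°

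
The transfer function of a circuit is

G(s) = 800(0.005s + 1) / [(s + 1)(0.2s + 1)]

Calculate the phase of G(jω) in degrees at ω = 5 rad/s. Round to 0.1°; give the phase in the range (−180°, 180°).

At ω = 5 rad/s:
zero (1 + j5·0.005) = 1 + j0.025 → |·| ≈ 1.0003, ∠ ≈ 1.43°
pole (1 + j5·1) = 1 + j5 → |·| ≈ 5.099, ∠ ≈ 78.69°
pole (1 + j5·0.2) = 1 + j1 → |·| ≈ 1.4142, ∠ ≈ 45.00°
∠G = (1.43°) − (78.69° + 45.00°) = -122.26°

-122.3°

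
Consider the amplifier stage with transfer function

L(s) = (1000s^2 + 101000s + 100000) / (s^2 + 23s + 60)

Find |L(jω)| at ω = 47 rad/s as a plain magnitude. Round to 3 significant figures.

2.16e+03

Substitute s = j47:
Numerator: 1000(j47)^2 + 101000(j47) + 100000 = -2109000 + j4747000
Denominator: (j47)^2 + 23(j47) + 60 = -2149 + j1081
|N| = √(2109000² + 4747000²) ≈ 5.1944e+06, ∠N ≈ 113.95°
|D| = √(2149² + 1081²) ≈ 2405.6, ∠D ≈ 153.30°
|L| = 5.1944e+06 / 2405.6 ≈ 2159.3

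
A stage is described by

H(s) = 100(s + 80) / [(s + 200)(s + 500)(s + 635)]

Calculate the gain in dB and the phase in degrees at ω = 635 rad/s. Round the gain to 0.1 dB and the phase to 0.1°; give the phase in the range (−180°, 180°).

At s = jω = j635:
zero (s+80): 80 + j635 → |·| = √(80²+635²) = √409625 ≈ 640.02, ∠ = arctan(635/80) ≈ 82.82°
pole (s+200): 200 + j635 → |·| = √(200²+635²) = √443225 ≈ 665.75, ∠ = arctan(635/200) ≈ 72.52°
pole (s+500): 500 + j635 → |·| = √(500²+635²) = √653225 ≈ 808.22, ∠ = arctan(635/500) ≈ 51.78°
pole (s+635): 635 + j635 → |·| = √(635²+635²) = √806450 ≈ 898.03, ∠ = arctan(635/635) ≈ 45.00°
|H| = 100 · 640.02 / 4.8321e+08 ≈ 0.00013245
Gain = 20 log₁₀(0.00013245) ≈ -77.56 dB
∠H = 82.82° − 169.30° = -86.48°

-77.6 dB, -86.5°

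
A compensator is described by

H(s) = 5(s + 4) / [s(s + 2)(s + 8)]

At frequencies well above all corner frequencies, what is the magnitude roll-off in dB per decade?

Each pole contributes −20 dB/decade at high frequency; each zero contributes +20 dB/decade.
Net: 1 zero(s) − 3 pole(s) → -40 dB/decade.

-40 dB/decade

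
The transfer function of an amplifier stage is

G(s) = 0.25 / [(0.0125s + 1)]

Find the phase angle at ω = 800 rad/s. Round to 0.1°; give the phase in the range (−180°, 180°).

-84.3°

At ω = 800 rad/s:
pole (1 + j800·0.0125) = 1 + j10 → |·| ≈ 10.05, ∠ ≈ 84.29°
∠G = (0°) − (84.29°) = -84.29°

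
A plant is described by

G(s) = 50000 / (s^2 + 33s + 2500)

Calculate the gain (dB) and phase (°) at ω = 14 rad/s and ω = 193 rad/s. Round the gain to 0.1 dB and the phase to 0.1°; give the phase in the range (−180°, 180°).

ω = 14: 26.6 dB, -11.3°; ω = 193: 3.0 dB, -169.6°

At s = jω = j14:
quadratic: (j14)² + 33·j14 + 2500 = 2304 + j462 → |·| ≈ 2349.9, ∠ ≈ 11.34°
|G| = 50000 / 2349.9 ≈ 21.278
Gain = 20 log₁₀(21.278) ≈ 26.56 dB
∠G = 0.00° − 11.34° = -11.34°

At s = jω = j193:
quadratic: (j193)² + 33·j193 + 2500 = -34749 + j6369 → |·| ≈ 35328, ∠ ≈ 169.61°
|G| = 50000 / 35328 ≈ 1.4153
Gain = 20 log₁₀(1.4153) ≈ 3.02 dB
∠G = 0.00° − 169.61° = -169.61°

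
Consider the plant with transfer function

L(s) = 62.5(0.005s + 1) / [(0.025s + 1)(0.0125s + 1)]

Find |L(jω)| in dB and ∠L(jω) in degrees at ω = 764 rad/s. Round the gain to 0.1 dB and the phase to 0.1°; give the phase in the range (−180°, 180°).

At ω = 764 rad/s:
zero (1 + j764·0.005) = 1 + j3.82 → |·| ≈ 3.9487, ∠ ≈ 75.33°
pole (1 + j764·0.025) = 1 + j19.1 → |·| ≈ 19.126, ∠ ≈ 87.00°
pole (1 + j764·0.0125) = 1 + j9.55 → |·| ≈ 9.6022, ∠ ≈ 84.02°
|L| = 62.5 · 3.9487 / (19.126 · 9.6022) ≈ 1.3438
Gain = 20 log₁₀(1.3438) ≈ 2.57 dB
∠L = (75.33°) − (87.00° + 84.02°) = -95.69°

2.6 dB, -95.7°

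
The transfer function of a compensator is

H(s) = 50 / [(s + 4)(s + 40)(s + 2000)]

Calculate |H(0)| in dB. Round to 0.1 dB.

H(0) = 50 / (4·40·2000) = 0.00015625
20 log₁₀(0.00015625) ≈ -76.12 dB

-76.1 dB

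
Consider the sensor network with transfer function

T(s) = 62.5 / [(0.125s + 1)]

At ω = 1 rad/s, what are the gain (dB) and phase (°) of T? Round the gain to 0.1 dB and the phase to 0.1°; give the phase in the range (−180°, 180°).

At ω = 1 rad/s:
pole (1 + j1·0.125) = 1 + j0.125 → |·| ≈ 1.0078, ∠ ≈ 7.13°
|T| = 62.5 · 1 / (1.0078) ≈ 62.016
Gain = 20 log₁₀(62.016) ≈ 35.85 dB
∠T = (0°) − (7.13°) = -7.13°

35.9 dB, -7.1°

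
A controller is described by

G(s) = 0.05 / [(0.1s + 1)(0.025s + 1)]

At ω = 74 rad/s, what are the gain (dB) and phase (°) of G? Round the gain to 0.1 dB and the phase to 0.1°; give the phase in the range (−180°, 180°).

-49.9 dB, -143.9°

At ω = 74 rad/s:
pole (1 + j74·0.1) = 1 + j7.4 → |·| ≈ 7.4673, ∠ ≈ 82.30°
pole (1 + j74·0.025) = 1 + j1.85 → |·| ≈ 2.103, ∠ ≈ 61.61°
|G| = 0.05 · 1 / (7.4673 · 2.103) ≈ 0.003184
Gain = 20 log₁₀(0.003184) ≈ -49.94 dB
∠G = (0°) − (82.30° + 61.61°) = -143.91°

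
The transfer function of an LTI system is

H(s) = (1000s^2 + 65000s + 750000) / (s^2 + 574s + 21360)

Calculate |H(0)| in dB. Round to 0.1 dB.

H(0) = 750000 / 21360 ≈ 35.112
20 log₁₀(35.112) ≈ 30.91 dB

30.9 dB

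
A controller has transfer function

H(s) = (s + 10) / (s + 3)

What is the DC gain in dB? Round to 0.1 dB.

10.5 dB

H(0) = 10 / 3 ≈ 3.3333
20 log₁₀(3.3333) ≈ 10.46 dB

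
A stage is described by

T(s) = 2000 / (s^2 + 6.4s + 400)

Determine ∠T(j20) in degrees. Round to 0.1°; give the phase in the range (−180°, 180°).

-90.0°

At s = jω = j20:
quadratic: (j20)² + 6.4·j20 + 400 = 0 + j128 → |·| ≈ 128, ∠ ≈ 90.00°
∠T = 0.00° − 90.00° = -90.00°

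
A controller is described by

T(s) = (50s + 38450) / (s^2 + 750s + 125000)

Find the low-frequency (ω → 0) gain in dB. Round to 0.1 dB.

-10.2 dB

T(0) = 38450 / 125000 ≈ 0.3076
20 log₁₀(0.3076) ≈ -10.24 dB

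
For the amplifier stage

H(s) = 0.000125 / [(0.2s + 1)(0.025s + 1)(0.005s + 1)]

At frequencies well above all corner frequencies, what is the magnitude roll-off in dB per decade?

Each pole contributes −20 dB/decade at high frequency; each zero contributes +20 dB/decade.
Net: 0 zero(s) − 3 pole(s) → -60 dB/decade.

-60 dB/decade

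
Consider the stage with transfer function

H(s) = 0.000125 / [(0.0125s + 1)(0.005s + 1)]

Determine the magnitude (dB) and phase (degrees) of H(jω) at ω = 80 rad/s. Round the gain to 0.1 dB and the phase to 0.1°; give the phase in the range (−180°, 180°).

At ω = 80 rad/s:
pole (1 + j80·0.0125) = 1 + j1 → |·| ≈ 1.4142, ∠ ≈ 45.00°
pole (1 + j80·0.005) = 1 + j0.4 → |·| ≈ 1.077, ∠ ≈ 21.80°
|H| = 0.000125 · 1 / (1.4142 · 1.077) ≈ 8.207e-05
Gain = 20 log₁₀(8.207e-05) ≈ -81.72 dB
∠H = (0°) − (45.00° + 21.80°) = -66.80°

-81.7 dB, -66.8°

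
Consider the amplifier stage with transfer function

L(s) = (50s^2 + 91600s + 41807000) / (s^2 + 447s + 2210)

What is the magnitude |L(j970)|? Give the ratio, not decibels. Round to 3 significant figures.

86.1

Substitute s = j970:
Numerator: 50(j970)^2 + 91600(j970) + 41807000 = -5238000 + j88852000
Denominator: (j970)^2 + 447(j970) + 2210 = -938690 + j433590
|N| = √(5238000² + 88852000²) ≈ 8.9006e+07, ∠N ≈ 93.37°
|D| = √(938690² + 433590²) ≈ 1.034e+06, ∠D ≈ 155.21°
|L| = 8.9006e+07 / 1.034e+06 ≈ 86.079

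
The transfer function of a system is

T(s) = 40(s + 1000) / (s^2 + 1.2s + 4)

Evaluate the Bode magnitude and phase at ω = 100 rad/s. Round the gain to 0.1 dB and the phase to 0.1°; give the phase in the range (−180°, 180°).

12.1 dB, -173.6°

At s = jω = j100:
zero (s+1000): 1000 + j100 → |·| = √(1000²+100²) = √1010000 ≈ 1005, ∠ = arctan(100/1000) ≈ 5.71°
quadratic: (j100)² + 1.2·j100 + 4 = -9996 + j120 → |·| ≈ 9996.7, ∠ ≈ 179.31°
|T| = 40 · 1005 / 9996.7 ≈ 4.0213
Gain = 20 log₁₀(4.0213) ≈ 12.09 dB
∠T = 5.71° − 179.31° = -173.60°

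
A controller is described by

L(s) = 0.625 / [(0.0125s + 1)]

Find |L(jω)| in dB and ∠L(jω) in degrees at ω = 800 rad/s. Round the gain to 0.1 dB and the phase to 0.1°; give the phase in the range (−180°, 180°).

-24.1 dB, -84.3°

At ω = 800 rad/s:
pole (1 + j800·0.0125) = 1 + j10 → |·| ≈ 10.05, ∠ ≈ 84.29°
|L| = 0.625 · 1 / (10.05) ≈ 0.062189
Gain = 20 log₁₀(0.062189) ≈ -24.13 dB
∠L = (0°) − (84.29°) = -84.29°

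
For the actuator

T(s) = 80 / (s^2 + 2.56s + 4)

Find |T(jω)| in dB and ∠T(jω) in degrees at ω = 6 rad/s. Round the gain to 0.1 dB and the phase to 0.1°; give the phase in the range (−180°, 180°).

At s = jω = j6:
quadratic: (j6)² + 2.56·j6 + 4 = -32 + j15.36 → |·| ≈ 35.495, ∠ ≈ 154.36°
|T| = 80 / 35.495 ≈ 2.2538
Gain = 20 log₁₀(2.2538) ≈ 7.06 dB
∠T = 0.00° − 154.36° = -154.36°

7.1 dB, -154.4°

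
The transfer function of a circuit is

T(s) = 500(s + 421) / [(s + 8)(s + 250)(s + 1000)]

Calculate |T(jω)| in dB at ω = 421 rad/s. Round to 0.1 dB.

-57.5 dB

At s = jω = j421:
zero (s+421): 421 + j421 → |·| = √(421²+421²) = √354482 ≈ 595.38, ∠ = arctan(421/421) ≈ 45.00°
pole (s+8): 8 + j421 → |·| = √(8²+421²) = √177305 ≈ 421.08, ∠ = arctan(421/8) ≈ 88.91°
pole (s+250): 250 + j421 → |·| = √(250²+421²) = √239741 ≈ 489.63, ∠ = arctan(421/250) ≈ 59.30°
pole (s+1000): 1000 + j421 → |·| = √(1000²+421²) = √1177241 ≈ 1085, ∠ = arctan(421/1000) ≈ 22.83°
|T| = 500 · 595.38 / 2.237e+08 ≈ 0.0013308
Gain = 20 log₁₀(0.0013308) ≈ -57.52 dB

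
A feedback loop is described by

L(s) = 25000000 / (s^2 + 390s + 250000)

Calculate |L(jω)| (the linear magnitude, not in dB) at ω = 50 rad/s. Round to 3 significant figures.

101

At s = jω = j50:
quadratic: (j50)² + 390·j50 + 250000 = 247500 + j19500 → |·| ≈ 2.4827e+05, ∠ ≈ 4.50°
|L| = 25000000 / 2.4827e+05 ≈ 100.7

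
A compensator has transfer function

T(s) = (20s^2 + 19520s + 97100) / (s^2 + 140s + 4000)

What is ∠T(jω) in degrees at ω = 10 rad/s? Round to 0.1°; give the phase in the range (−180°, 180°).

Substitute s = j10:
Numerator: 20(j10)^2 + 19520(j10) + 97100 = 95100 + j195200
Denominator: (j10)^2 + 140(j10) + 4000 = 3900 + j1400
|N| = √(95100² + 195200²) ≈ 2.1713e+05, ∠N ≈ 64.02°
|D| = √(3900² + 1400²) ≈ 4143.7, ∠D ≈ 19.75°
∠T = 64.02° − 19.75° = 44.27°

44.3°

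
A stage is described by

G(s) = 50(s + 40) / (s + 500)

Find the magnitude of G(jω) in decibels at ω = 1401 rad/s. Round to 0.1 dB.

33.5 dB

At s = jω = j1401:
zero (s+40): 40 + j1401 → |·| = √(40²+1401²) = √1964401 ≈ 1401.6, ∠ = arctan(1401/40) ≈ 88.36°
pole (s+500): 500 + j1401 → |·| = √(500²+1401²) = √2212801 ≈ 1487.5, ∠ = arctan(1401/500) ≈ 70.36°
|G| = 50 · 1401.6 / 1487.5 ≈ 47.113
Gain = 20 log₁₀(47.113) ≈ 33.46 dB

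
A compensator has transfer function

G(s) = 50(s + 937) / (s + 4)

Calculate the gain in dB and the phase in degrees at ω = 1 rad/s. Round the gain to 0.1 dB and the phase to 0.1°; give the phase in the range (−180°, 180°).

At s = jω = j1:
zero (s+937): 937 + j1 → |·| = √(937²+1²) = √877970 ≈ 937, ∠ = arctan(1/937) ≈ 0.06°
pole (s+4): 4 + j1 → |·| = √(4²+1²) = √17 ≈ 4.1231, ∠ = arctan(1/4) ≈ 14.04°
|G| = 50 · 937 / 4.1231 ≈ 11363
Gain = 20 log₁₀(11363) ≈ 81.11 dB
∠G = 0.06° − 14.04° = -13.98°

81.1 dB, -14.0°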